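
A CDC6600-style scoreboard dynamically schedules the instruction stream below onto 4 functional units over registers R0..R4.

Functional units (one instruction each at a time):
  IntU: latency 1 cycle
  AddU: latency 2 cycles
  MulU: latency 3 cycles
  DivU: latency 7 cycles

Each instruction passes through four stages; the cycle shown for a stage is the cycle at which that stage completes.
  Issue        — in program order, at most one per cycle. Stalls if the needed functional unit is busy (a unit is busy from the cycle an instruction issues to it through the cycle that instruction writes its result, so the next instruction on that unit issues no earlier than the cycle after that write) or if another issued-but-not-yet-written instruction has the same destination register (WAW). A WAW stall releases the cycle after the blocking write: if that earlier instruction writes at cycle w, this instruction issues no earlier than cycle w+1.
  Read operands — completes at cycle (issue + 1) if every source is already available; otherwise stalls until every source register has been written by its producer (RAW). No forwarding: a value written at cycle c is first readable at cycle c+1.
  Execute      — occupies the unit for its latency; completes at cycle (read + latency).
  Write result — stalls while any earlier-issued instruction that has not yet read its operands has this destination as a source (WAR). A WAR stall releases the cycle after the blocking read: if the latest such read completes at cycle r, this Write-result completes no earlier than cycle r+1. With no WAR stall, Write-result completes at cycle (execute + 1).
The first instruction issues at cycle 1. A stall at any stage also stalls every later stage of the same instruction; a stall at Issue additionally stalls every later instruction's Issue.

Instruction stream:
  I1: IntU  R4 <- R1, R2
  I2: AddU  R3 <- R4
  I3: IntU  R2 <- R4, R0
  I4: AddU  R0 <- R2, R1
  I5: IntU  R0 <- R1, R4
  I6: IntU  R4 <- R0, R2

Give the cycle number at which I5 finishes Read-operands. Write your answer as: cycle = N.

  I1 | 1 | 2 | 3 | 4
  I2 | 2 | 5 | 7 | 8   RAW R4: wait I1 write@4
  I3 | 5 | 6 | 7 | 8   struct: IntU busy until I1 writes@4
  I4 | 9 | 10 | 12 | 13   struct: AddU busy until I2 writes@8
  I5 | 14 | 15 | 16 | 17   WAW R0: wait I4 write@13
  I6 | 18 | 19 | 20 | 21   struct: IntU busy until I5 writes@17

cycle = 15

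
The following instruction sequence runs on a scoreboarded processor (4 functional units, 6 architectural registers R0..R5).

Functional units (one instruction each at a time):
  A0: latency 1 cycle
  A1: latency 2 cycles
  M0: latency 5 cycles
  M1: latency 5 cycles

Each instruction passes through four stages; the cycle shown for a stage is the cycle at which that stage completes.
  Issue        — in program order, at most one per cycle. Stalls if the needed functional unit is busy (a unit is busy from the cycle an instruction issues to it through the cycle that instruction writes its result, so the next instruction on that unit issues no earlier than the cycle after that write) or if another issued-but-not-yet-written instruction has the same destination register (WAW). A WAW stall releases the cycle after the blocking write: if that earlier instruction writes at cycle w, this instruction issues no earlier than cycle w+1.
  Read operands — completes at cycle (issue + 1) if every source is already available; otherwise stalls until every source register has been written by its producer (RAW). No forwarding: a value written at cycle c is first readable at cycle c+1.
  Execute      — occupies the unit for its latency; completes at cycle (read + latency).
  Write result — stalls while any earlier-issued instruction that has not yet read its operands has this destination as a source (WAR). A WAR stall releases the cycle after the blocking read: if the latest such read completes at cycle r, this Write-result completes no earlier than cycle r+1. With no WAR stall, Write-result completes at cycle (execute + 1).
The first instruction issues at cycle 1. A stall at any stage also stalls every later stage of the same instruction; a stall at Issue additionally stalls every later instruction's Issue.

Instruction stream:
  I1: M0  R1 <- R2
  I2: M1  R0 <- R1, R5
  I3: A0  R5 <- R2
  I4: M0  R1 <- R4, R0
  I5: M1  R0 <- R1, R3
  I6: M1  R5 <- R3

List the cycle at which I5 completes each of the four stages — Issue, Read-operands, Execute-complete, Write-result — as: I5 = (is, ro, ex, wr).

I5 = (16, 23, 28, 29)

1) issue 1, read 2, done 7, write 8
2) issue 2, read 9, done 14, write 15  <RAW R1: wait I1 write@8>
3) issue 3, read 4, done 5, write 10  <WAR R5: wait I2 read@9>
4) issue 9, read 16, done 21, write 22  <struct: M0 busy until I1 writes@8 / RAW R0: wait I2 write@15>
5) issue 16, read 23, done 28, write 29  <struct: M1 busy until I2 writes@15 / RAW R1: wait I4 write@22>
6) issue 30, read 31, done 36, write 37  <struct: M1 busy until I5 writes@29>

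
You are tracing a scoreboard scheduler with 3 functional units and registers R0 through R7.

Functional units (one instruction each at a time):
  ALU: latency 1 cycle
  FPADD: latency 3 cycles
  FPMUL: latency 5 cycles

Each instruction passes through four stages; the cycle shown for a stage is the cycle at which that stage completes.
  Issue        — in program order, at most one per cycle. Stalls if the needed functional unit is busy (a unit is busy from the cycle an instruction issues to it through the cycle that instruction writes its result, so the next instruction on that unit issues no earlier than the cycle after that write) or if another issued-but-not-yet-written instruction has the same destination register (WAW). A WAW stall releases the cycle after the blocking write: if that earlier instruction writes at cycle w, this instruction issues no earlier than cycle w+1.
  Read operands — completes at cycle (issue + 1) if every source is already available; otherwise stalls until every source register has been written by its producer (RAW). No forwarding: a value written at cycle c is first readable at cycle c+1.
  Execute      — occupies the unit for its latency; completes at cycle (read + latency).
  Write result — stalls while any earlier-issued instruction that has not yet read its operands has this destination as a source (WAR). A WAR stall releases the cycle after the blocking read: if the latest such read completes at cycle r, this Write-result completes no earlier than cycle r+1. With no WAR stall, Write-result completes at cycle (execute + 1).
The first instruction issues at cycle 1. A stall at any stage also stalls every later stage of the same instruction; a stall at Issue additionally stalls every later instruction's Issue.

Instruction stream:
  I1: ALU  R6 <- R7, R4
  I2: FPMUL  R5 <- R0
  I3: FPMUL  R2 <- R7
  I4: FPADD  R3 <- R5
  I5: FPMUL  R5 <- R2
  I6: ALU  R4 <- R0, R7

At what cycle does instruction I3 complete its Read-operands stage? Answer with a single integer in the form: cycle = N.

I1: IS=1 RO=2 EX=3 WR=4
I2: IS=2 RO=3 EX=8 WR=9
I3: IS=10 RO=11 EX=16 WR=17  [struct: FPMUL busy until I2 writes@9]
I4: IS=11 RO=12 EX=15 WR=16
I5: IS=18 RO=19 EX=24 WR=25  [struct: FPMUL busy until I3 writes@17]
I6: IS=19 RO=20 EX=21 WR=22

cycle = 11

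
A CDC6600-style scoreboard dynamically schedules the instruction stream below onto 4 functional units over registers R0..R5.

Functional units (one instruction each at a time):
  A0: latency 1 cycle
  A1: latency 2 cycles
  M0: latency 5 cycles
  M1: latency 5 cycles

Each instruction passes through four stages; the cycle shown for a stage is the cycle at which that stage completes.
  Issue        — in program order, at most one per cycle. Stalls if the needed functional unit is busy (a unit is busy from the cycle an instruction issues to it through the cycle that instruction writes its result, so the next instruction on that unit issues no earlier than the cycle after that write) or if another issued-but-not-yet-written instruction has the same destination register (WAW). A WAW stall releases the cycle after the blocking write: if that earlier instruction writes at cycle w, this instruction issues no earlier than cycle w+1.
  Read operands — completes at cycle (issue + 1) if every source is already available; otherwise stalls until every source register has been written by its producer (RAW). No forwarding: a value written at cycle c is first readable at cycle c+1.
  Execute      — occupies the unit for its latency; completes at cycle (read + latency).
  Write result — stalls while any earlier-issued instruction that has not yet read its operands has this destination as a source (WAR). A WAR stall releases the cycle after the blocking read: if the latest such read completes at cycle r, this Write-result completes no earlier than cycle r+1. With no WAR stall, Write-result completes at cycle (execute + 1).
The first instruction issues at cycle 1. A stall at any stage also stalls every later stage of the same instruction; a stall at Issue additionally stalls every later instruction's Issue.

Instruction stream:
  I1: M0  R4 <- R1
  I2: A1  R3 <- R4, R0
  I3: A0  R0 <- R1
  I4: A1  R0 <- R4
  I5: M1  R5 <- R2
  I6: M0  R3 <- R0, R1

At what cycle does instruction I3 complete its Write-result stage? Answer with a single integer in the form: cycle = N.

cycle = 10

cycle 1: I1 issues→M0
cycle 2: I1 reads · I2 issues→A1
cycle 3: I3 issues→A0
cycle 4: I3 reads
cycle 5: I3 exec-done
cycle 7: I1 exec-done
cycle 8: I1 writes R4
cycle 9: I2 reads
cycle 10: I3 writes R0
cycle 11: I2 exec-done
cycle 12: I2 writes R3
cycle 13: I4 issues→A1
cycle 14: I4 reads · I5 issues→M1
cycle 15: I5 reads · I6 issues→M0
cycle 16: I4 exec-done
cycle 17: I4 writes R0
cycle 18: I6 reads
cycle 20: I5 exec-done
cycle 21: I5 writes R5
cycle 23: I6 exec-done
cycle 24: I6 writes R3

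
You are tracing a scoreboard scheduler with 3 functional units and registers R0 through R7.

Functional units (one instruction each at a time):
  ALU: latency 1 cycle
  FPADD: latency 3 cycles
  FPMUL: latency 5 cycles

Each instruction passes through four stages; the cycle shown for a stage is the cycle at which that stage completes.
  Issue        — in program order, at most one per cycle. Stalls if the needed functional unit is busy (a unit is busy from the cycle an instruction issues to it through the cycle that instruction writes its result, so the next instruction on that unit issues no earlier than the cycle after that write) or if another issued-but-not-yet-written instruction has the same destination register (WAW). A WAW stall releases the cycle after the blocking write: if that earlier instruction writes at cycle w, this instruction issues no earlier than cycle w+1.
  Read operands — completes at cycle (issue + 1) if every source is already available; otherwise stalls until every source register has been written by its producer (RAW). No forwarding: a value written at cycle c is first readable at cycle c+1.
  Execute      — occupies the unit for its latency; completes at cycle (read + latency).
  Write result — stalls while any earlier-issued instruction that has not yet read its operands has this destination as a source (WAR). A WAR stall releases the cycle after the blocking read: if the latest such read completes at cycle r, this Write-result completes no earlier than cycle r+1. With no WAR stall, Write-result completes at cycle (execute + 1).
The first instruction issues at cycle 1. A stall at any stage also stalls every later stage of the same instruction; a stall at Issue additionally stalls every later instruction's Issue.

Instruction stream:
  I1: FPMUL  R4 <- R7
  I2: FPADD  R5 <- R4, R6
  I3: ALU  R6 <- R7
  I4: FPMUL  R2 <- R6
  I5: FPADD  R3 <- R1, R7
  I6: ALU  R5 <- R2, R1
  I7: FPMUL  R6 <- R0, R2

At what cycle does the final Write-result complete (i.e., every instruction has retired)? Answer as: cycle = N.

I1: IS=1 RO=2 EX=7 WR=8
I2: IS=2 RO=9 EX=12 WR=13  [RAW R4: wait I1 write@8]
I3: IS=3 RO=4 EX=5 WR=10  [WAR R6: wait I2 read@9]
I4: IS=9 RO=11 EX=16 WR=17  [struct: FPMUL busy until I1 writes@8; RAW R6: wait I3 write@10]
I5: IS=14 RO=15 EX=18 WR=19  [struct: FPADD busy until I2 writes@13]
I6: IS=15 RO=18 EX=19 WR=20  [RAW R2: wait I4 write@17]
I7: IS=18 RO=19 EX=24 WR=25  [struct: FPMUL busy until I4 writes@17]

cycle = 25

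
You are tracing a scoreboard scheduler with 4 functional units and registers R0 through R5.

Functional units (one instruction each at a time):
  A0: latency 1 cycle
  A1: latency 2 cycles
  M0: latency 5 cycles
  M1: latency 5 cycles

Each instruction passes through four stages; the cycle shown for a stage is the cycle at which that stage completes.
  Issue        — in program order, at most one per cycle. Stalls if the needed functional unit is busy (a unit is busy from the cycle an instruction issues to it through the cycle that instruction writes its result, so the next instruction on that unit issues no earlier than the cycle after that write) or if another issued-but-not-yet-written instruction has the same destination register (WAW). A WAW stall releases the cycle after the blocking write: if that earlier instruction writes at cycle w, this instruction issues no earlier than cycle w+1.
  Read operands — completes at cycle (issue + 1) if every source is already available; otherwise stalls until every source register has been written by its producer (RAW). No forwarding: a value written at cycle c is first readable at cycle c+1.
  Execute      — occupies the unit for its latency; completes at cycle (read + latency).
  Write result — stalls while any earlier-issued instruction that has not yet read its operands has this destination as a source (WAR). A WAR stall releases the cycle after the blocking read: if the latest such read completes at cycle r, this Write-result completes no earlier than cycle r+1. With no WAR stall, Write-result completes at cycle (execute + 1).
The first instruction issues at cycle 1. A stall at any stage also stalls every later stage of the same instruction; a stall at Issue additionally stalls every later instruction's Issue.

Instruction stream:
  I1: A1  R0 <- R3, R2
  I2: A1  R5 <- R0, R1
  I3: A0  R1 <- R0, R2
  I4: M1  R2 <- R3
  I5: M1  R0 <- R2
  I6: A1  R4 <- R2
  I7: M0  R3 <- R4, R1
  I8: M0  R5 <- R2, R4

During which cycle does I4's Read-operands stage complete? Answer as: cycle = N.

t=1  issue I1 (A1)
t=2  I1 read-ops
t=4  I1 finished on A1
t=5  I1→R0
t=6  issue I2 (A1)
t=7  I2 read-ops | issue I3 (A0)
t=8  I3 read-ops | issue I4 (M1)
t=9  I2 finished on A1 | I3 finished on A0 | I4 read-ops
t=10  I2→R5 | I3→R1
t=14  I4 finished on M1
t=15  I4→R2
t=16  issue I5 (M1)
t=17  I5 read-ops | issue I6 (A1)
t=18  I6 read-ops | issue I7 (M0)
t=20  I6 finished on A1
t=21  I6→R4
t=22  I5 finished on M1 | I7 read-ops
t=23  I5→R0
t=27  I7 finished on M0
t=28  I7→R3
t=29  issue I8 (M0)
t=30  I8 read-ops
t=35  I8 finished on M0
t=36  I8→R5

cycle = 9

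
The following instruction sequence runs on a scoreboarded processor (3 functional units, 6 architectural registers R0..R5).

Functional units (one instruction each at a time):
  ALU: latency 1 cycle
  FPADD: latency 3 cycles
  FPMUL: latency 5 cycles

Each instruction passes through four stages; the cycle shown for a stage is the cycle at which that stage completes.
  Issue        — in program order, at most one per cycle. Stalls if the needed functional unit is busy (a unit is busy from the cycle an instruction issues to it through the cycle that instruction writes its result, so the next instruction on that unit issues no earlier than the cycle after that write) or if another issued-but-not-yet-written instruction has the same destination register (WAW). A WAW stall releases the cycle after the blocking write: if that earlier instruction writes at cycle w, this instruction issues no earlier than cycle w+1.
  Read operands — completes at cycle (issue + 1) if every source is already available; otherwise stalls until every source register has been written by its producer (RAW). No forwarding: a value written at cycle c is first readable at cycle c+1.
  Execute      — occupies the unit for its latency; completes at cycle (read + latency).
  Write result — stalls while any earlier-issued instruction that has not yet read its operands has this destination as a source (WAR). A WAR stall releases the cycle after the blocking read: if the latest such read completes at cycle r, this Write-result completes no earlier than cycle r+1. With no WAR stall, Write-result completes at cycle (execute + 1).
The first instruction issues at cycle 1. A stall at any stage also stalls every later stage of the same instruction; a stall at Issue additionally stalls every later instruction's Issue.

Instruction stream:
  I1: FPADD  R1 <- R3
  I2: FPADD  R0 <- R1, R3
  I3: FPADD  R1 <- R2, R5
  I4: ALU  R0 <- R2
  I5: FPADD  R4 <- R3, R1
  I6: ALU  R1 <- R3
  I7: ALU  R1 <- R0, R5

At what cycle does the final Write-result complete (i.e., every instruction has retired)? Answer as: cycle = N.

[1] I1→FPADD
[2] I1 RO
[5] I1 EX
[6] I1 WR R1
[7] I2→FPADD
[8] I2 RO
[11] I2 EX
[12] I2 WR R0
[13] I3→FPADD
[14] I3 RO, I4→ALU
[15] I4 RO
[16] I4 EX
[17] I3 EX, I4 WR R0
[18] I3 WR R1
[19] I5→FPADD
[20] I5 RO, I6→ALU
[21] I6 RO
[22] I6 EX
[23] I5 EX, I6 WR R1
[24] I5 WR R4, I7→ALU
[25] I7 RO
[26] I7 EX
[27] I7 WR R1

cycle = 27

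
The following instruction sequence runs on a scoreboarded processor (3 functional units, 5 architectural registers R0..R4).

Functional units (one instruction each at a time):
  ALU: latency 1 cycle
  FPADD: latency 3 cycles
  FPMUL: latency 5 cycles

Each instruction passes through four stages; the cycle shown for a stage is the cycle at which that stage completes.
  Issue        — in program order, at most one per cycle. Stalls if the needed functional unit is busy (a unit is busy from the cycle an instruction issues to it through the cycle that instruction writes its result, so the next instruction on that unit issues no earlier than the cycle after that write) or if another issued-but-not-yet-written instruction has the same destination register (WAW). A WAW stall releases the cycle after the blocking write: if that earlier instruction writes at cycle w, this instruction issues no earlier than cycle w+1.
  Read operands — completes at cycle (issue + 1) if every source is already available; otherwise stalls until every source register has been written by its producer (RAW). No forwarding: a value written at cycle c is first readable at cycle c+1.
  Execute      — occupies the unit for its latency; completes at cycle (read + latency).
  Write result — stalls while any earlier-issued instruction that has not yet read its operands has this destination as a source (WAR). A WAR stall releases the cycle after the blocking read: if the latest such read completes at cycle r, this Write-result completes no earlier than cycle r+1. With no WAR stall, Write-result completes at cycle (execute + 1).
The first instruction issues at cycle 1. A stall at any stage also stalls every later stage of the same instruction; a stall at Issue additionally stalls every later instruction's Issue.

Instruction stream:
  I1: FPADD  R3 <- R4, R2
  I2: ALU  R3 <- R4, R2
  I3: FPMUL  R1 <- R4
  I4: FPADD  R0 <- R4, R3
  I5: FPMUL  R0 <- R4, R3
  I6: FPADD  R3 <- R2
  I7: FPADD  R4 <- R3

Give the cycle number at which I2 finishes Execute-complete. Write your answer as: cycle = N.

cycle = 9

1) issue 1, read 2, done 5, write 6
2) issue 7, read 8, done 9, write 10  <WAW R3: wait I1 write@6>
3) issue 8, read 9, done 14, write 15
4) issue 9, read 11, done 14, write 15  <RAW R3: wait I2 write@10>
5) issue 16, read 17, done 22, write 23  <WAW R0: wait I4 write@15>
6) issue 17, read 18, done 21, write 22
7) issue 23, read 24, done 27, write 28  <struct: FPADD busy until I6 writes@22>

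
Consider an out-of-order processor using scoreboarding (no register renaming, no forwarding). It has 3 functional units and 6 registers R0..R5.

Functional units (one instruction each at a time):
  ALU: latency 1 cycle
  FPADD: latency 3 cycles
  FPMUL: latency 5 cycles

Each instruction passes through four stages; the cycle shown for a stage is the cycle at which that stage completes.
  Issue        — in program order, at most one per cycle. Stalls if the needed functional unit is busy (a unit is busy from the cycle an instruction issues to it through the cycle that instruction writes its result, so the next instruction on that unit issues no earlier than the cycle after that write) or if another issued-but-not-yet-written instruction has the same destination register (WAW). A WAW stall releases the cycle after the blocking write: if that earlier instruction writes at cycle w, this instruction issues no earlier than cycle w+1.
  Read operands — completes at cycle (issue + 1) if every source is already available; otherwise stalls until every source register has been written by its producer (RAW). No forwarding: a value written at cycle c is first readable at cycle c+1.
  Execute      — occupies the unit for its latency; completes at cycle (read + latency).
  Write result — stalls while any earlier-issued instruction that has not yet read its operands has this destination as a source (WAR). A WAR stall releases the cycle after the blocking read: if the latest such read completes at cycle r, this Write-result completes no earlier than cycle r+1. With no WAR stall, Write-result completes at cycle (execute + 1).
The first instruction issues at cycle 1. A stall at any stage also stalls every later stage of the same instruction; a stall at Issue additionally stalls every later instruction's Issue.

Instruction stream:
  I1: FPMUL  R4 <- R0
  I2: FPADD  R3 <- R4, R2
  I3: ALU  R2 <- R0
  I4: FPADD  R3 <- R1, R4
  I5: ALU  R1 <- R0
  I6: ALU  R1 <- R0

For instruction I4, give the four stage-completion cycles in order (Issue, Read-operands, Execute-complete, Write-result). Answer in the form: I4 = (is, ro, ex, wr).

I4 = (14, 15, 18, 19)

I1  is:1  ro:2  ex:7  wr:8
I2  is:2  ro:9  ex:12  wr:13  — RAW R4: wait I1 write@8
I3  is:3  ro:4  ex:5  wr:10  — WAR R2: wait I2 read@9
I4  is:14  ro:15  ex:18  wr:19  — struct: FPADD busy until I2 writes@13
I5  is:15  ro:16  ex:17  wr:18
I6  is:19  ro:20  ex:21  wr:22  — struct: ALU busy until I5 writes@18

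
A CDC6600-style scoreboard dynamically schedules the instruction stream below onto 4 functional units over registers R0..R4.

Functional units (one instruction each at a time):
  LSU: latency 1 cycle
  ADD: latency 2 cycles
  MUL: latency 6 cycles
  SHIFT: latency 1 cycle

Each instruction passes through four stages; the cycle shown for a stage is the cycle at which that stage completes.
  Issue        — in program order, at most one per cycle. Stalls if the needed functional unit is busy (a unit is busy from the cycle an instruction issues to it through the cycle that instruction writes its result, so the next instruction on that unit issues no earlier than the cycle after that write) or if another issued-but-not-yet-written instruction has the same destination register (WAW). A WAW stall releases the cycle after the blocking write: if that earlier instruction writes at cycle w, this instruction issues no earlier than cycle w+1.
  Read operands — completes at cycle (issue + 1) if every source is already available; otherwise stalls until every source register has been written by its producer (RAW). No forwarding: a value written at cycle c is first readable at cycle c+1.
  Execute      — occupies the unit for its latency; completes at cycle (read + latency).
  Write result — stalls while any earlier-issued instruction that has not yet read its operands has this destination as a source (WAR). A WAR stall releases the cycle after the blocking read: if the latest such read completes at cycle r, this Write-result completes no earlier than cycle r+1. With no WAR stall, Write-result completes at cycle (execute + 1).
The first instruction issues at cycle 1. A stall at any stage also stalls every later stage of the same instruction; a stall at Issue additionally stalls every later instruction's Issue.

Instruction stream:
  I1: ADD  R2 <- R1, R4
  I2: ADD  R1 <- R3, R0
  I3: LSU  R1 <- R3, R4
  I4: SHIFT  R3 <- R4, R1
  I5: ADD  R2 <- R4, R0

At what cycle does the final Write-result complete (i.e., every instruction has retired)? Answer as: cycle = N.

cycle = 17

I1  is:1  ro:2  ex:4  wr:5
I2  is:6  ro:7  ex:9  wr:10  — struct: ADD busy until I1 writes@5
I3  is:11  ro:12  ex:13  wr:14  — WAW R1: wait I2 write@10
I4  is:12  ro:15  ex:16  wr:17  — RAW R1: wait I3 write@14
I5  is:13  ro:14  ex:16  wr:17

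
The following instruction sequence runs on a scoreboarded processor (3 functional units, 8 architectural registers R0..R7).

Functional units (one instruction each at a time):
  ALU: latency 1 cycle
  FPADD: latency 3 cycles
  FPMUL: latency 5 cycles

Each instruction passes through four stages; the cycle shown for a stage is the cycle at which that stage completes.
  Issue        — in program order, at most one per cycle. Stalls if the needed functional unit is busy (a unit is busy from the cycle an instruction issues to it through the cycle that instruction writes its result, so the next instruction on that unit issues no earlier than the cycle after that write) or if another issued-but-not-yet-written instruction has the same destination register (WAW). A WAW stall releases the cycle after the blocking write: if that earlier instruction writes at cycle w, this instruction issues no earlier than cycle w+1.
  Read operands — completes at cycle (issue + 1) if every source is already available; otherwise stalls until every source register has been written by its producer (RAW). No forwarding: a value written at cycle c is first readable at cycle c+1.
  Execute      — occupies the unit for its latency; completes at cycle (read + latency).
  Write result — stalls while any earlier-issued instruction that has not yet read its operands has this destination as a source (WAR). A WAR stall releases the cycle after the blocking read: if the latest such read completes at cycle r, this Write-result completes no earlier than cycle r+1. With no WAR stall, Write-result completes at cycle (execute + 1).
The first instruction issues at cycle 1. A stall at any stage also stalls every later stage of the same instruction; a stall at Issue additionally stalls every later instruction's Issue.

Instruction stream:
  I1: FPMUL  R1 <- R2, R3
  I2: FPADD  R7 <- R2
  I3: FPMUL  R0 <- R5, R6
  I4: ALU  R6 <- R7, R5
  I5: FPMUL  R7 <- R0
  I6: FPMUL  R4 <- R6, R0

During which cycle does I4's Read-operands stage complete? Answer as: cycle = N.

cycle 1: I1 dispatched to FPMUL
cycle 2: I1 operands ready | I2 dispatched to FPADD
cycle 3: I2 operands ready
cycle 6: I2 complete
cycle 7: I1 complete | R7←I2
cycle 8: R1←I1
cycle 9: I3 dispatched to FPMUL
cycle 10: I3 operands ready | I4 dispatched to ALU
cycle 11: I4 operands ready
cycle 12: I4 complete
cycle 13: R6←I4
cycle 15: I3 complete
cycle 16: R0←I3
cycle 17: I5 dispatched to FPMUL
cycle 18: I5 operands ready
cycle 23: I5 complete
cycle 24: R7←I5
cycle 25: I6 dispatched to FPMUL
cycle 26: I6 operands ready
cycle 31: I6 complete
cycle 32: R4←I6

cycle = 11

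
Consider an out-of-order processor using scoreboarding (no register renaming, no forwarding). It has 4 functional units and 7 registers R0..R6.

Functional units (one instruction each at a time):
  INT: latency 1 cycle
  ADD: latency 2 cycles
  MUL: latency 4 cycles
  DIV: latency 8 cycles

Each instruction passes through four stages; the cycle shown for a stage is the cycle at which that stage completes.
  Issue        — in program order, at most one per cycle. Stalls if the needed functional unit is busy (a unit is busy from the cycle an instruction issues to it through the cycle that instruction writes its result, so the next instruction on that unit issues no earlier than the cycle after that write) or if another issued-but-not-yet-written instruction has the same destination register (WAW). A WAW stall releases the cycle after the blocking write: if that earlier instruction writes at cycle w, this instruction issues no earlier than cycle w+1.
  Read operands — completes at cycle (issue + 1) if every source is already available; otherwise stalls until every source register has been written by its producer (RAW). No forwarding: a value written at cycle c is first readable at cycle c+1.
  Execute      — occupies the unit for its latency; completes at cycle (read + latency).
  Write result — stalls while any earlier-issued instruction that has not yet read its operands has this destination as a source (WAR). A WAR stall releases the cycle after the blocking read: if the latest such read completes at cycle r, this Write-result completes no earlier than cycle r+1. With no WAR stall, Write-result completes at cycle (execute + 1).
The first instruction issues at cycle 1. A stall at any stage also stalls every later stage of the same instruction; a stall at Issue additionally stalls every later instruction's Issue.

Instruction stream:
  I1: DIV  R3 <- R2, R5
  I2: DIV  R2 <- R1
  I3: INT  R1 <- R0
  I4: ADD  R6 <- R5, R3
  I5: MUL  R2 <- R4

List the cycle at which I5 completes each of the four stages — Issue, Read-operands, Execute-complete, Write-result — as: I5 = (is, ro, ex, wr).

I5 = (23, 24, 28, 29)

I1: IS=1 RO=2 EX=10 WR=11
I2: IS=12 RO=13 EX=21 WR=22  [struct: DIV busy until I1 writes@11]
I3: IS=13 RO=14 EX=15 WR=16
I4: IS=14 RO=15 EX=17 WR=18
I5: IS=23 RO=24 EX=28 WR=29  [WAW R2: wait I2 write@22]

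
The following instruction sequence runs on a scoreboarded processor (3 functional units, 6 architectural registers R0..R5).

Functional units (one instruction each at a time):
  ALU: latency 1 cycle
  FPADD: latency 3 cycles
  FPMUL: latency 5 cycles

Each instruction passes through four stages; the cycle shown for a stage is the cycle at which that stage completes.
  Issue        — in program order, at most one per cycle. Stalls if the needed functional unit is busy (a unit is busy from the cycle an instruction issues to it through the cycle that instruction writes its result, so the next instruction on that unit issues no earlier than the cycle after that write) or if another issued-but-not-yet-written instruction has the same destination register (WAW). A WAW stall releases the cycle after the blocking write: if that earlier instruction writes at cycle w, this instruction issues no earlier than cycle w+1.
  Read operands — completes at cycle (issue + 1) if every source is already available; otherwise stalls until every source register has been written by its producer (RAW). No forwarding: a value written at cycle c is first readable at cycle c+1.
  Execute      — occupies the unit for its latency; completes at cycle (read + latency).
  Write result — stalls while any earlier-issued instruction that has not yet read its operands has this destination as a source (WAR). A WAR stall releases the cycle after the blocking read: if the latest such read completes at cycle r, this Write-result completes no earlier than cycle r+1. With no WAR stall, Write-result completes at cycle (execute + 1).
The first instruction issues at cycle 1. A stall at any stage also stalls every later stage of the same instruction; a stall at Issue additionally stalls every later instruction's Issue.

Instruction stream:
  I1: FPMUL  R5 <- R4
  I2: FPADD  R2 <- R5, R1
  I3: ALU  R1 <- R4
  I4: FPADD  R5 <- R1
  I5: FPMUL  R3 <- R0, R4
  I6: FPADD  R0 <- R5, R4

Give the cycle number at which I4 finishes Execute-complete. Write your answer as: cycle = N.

cycle = 18

c1: I1 dispatched to FPMUL
c2: I1 operands ready; I2 dispatched to FPADD
c3: I3 dispatched to ALU
c4: I3 operands ready
c5: I3 complete
c7: I1 complete
c8: R5←I1
c9: I2 operands ready
c10: R1←I3
c12: I2 complete
c13: R2←I2
c14: I4 dispatched to FPADD
c15: I4 operands ready; I5 dispatched to FPMUL
c16: I5 operands ready
c18: I4 complete
c19: R5←I4
c20: I6 dispatched to FPADD
c21: I5 complete; I6 operands ready
c22: R3←I5
c24: I6 complete
c25: R0←I6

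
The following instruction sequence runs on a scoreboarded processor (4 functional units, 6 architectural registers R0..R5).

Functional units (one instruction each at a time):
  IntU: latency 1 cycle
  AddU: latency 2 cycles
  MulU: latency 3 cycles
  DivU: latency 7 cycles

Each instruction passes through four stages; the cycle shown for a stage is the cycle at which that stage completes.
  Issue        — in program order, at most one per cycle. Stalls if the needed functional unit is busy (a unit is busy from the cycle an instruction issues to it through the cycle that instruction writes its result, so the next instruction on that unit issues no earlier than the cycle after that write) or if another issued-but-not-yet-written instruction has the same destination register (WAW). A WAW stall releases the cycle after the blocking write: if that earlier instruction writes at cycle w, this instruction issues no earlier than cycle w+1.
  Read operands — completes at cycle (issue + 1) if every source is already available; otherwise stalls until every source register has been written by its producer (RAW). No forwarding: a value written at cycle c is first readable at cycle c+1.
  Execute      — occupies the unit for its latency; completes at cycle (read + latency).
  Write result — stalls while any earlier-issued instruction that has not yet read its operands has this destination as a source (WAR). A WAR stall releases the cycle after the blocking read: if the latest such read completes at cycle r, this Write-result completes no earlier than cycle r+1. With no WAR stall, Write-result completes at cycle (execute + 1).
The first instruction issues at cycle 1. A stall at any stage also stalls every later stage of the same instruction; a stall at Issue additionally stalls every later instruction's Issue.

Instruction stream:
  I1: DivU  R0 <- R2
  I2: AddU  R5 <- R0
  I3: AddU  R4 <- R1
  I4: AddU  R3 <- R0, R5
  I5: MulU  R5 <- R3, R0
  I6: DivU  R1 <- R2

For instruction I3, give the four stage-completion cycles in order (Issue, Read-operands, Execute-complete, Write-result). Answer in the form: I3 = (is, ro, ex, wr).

I1 -> (1, 2, 9, 10)
I2 -> (2, 11, 13, 14)  // RAW R0: wait I1 write@10
I3 -> (15, 16, 18, 19)  // struct: AddU busy until I2 writes@14
I4 -> (20, 21, 23, 24)  // struct: AddU busy until I3 writes@19
I5 -> (21, 25, 28, 29)  // RAW R3: wait I4 write@24
I6 -> (22, 23, 30, 31)

I3 = (15, 16, 18, 19)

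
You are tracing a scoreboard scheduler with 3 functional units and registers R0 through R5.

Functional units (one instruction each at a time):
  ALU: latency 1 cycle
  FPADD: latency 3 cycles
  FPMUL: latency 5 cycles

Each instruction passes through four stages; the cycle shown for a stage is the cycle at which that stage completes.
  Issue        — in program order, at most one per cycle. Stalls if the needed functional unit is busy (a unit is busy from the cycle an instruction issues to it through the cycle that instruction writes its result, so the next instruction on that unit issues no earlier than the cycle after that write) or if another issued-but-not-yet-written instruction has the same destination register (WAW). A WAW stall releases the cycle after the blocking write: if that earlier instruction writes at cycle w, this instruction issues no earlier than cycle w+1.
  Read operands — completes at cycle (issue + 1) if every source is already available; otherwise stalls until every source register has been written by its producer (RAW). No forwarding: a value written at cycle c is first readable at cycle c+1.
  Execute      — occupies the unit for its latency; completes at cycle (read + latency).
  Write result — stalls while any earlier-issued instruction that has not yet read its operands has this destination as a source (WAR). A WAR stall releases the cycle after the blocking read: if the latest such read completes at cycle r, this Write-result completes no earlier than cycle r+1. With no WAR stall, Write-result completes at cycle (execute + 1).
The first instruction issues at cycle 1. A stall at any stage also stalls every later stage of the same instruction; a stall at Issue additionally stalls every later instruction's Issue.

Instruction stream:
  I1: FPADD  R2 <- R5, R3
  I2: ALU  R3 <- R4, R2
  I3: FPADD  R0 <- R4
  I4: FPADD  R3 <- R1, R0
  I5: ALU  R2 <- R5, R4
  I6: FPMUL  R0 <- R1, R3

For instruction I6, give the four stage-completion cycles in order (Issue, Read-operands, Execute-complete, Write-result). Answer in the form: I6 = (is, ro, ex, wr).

I6 = (15, 19, 24, 25)

I1  is:1  ro:2  ex:5  wr:6
I2  is:2  ro:7  ex:8  wr:9  — RAW R2: wait I1 write@6
I3  is:7  ro:8  ex:11  wr:12  — struct: FPADD busy until I1 writes@6
I4  is:13  ro:14  ex:17  wr:18  — struct: FPADD busy until I3 writes@12
I5  is:14  ro:15  ex:16  wr:17
I6  is:15  ro:19  ex:24  wr:25  — RAW R3: wait I4 write@18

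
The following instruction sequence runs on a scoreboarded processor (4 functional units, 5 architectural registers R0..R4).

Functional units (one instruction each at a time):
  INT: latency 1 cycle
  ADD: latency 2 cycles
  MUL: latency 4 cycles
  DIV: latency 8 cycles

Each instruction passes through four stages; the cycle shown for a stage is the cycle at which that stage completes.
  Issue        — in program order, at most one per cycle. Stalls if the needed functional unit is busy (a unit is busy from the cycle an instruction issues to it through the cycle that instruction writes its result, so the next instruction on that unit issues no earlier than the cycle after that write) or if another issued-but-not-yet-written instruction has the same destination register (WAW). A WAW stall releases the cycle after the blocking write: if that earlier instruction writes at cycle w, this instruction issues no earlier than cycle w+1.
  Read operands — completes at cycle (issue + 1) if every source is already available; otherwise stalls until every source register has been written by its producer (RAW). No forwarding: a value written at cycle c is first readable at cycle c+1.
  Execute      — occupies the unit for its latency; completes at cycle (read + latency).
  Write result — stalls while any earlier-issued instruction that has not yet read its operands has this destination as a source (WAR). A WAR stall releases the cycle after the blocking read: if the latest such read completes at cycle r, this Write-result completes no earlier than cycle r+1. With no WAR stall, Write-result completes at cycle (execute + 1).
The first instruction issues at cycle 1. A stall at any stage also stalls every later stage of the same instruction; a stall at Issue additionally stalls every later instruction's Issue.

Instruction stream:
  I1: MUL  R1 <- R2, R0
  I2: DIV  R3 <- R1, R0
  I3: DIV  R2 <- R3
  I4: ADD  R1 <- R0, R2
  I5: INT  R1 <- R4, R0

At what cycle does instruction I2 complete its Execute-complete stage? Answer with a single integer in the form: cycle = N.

cycle = 16

cycle 1: I1 issues→MUL
cycle 2: I1 reads · I2 issues→DIV
cycle 6: I1 exec-done
cycle 7: I1 writes R1
cycle 8: I2 reads
cycle 16: I2 exec-done
cycle 17: I2 writes R3
cycle 18: I3 issues→DIV
cycle 19: I3 reads · I4 issues→ADD
cycle 27: I3 exec-done
cycle 28: I3 writes R2
cycle 29: I4 reads
cycle 31: I4 exec-done
cycle 32: I4 writes R1
cycle 33: I5 issues→INT
cycle 34: I5 reads
cycle 35: I5 exec-done
cycle 36: I5 writes R1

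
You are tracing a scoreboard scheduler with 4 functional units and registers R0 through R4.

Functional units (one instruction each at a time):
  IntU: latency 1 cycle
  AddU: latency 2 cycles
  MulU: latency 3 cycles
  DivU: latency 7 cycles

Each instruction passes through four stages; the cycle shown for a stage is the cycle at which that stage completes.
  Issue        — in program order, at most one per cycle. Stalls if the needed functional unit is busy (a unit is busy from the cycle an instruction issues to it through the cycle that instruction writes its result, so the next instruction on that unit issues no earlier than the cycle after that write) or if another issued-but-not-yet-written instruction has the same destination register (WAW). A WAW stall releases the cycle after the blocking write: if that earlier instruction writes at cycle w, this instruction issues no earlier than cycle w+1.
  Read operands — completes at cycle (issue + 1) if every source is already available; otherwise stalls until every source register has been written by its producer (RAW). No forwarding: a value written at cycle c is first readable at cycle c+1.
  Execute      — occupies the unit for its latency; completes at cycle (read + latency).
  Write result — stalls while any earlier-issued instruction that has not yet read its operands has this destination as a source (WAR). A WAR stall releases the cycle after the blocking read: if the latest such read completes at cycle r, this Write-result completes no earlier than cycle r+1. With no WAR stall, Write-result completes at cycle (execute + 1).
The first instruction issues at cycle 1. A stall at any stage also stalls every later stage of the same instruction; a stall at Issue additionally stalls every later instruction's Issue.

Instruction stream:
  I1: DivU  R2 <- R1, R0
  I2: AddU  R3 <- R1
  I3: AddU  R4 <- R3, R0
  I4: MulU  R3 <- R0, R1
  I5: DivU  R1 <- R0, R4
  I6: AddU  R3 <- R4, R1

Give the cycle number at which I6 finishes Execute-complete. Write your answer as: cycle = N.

cycle 1: issue I1 (DivU)
cycle 2: I1 read-ops | issue I2 (AddU)
cycle 3: I2 read-ops
cycle 5: I2 finished on AddU
cycle 6: I2→R3
cycle 7: issue I3 (AddU)
cycle 8: I3 read-ops | issue I4 (MulU)
cycle 9: I1 finished on DivU | I4 read-ops
cycle 10: I1→R2 | I3 finished on AddU
cycle 11: I3→R4 | issue I5 (DivU)
cycle 12: I4 finished on MulU | I5 read-ops
cycle 13: I4→R3
cycle 14: issue I6 (AddU)
cycle 19: I5 finished on DivU
cycle 20: I5→R1
cycle 21: I6 read-ops
cycle 23: I6 finished on AddU
cycle 24: I6→R3

cycle = 23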